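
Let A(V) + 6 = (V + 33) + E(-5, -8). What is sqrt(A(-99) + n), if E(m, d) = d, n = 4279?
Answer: sqrt(4199) ≈ 64.800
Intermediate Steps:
A(V) = 19 + V (A(V) = -6 + ((V + 33) - 8) = -6 + ((33 + V) - 8) = -6 + (25 + V) = 19 + V)
sqrt(A(-99) + n) = sqrt((19 - 99) + 4279) = sqrt(-80 + 4279) = sqrt(4199)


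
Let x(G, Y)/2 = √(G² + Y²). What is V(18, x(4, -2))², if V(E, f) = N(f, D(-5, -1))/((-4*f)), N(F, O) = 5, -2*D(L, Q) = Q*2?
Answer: 5/256 ≈ 0.019531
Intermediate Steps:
D(L, Q) = -Q (D(L, Q) = -Q*2/2 = -Q)
x(G, Y) = 2*√(G² + Y²)
V(E, f) = -5/(4*f) (V(E, f) = 5/((-4*f)) = 5*(-1/(4*f)) = -5/(4*f))
V(18, x(4, -2))² = (-5*1/(2*√(4² + (-2)²))/4)² = (-5*1/(2*√(16 + 4))/4)² = (-5*√5/20/4)² = (-√5/16)² = 5/256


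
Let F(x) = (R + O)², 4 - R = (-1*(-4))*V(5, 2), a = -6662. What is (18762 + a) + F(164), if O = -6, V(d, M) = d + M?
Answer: 13000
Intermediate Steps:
V(d, M) = M + d
R = -24 (R = 4 - (-1*(-4))*(2 + 5) = 4 - 4*7 = 4 - 1*28 = 4 - 28 = -24)
F(x) = 900 (F(x) = (-24 - 6)² = (-30)² = 900)
(18762 + a) + F(164) = (18762 - 6662) + 900 = 12100 + 900 = 13000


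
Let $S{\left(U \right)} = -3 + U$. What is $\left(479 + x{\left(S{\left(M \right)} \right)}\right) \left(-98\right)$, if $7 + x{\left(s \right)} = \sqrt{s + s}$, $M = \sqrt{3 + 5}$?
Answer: $-46256 - 98 i \sqrt{6 - 4 \sqrt{2}} \approx -46256.0 - 57.407 i$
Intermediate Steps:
$M = 2 \sqrt{2}$ ($M = \sqrt{8} = 2 \sqrt{2} \approx 2.8284$)
$x{\left(s \right)} = -7 + \sqrt{2} \sqrt{s}$ ($x{\left(s \right)} = -7 + \sqrt{s + s} = -7 + \sqrt{2 s} = -7 + \sqrt{2} \sqrt{s}$)
$\left(479 + x{\left(S{\left(M \right)} \right)}\right) \left(-98\right) = \left(479 - \left(7 - \sqrt{2} \sqrt{-3 + 2 \sqrt{2}}\right)\right) \left(-98\right) = \left(472 + \sqrt{2} \sqrt{-3 + 2 \sqrt{2}}\right) \left(-98\right) = -46256 - 98 \sqrt{2} \sqrt{-3 + 2 \sqrt{2}}$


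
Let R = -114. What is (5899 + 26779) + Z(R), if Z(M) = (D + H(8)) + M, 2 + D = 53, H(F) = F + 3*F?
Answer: 32647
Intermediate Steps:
H(F) = 4*F
D = 51 (D = -2 + 53 = 51)
Z(M) = 83 + M (Z(M) = (51 + 4*8) + M = (51 + 32) + M = 83 + M)
(5899 + 26779) + Z(R) = (5899 + 26779) + (83 - 114) = 32678 - 31 = 32647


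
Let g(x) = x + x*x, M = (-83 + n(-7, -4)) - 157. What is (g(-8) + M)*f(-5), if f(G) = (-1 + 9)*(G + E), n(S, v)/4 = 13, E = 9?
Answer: -4224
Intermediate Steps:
n(S, v) = 52 (n(S, v) = 4*13 = 52)
M = -188 (M = (-83 + 52) - 157 = -31 - 157 = -188)
g(x) = x + x²
f(G) = 72 + 8*G (f(G) = (-1 + 9)*(G + 9) = 8*(9 + G) = 72 + 8*G)
(g(-8) + M)*f(-5) = (-8*(1 - 8) - 188)*(72 + 8*(-5)) = (-8*(-7) - 188)*(72 - 40) = (56 - 188)*32 = -132*32 = -4224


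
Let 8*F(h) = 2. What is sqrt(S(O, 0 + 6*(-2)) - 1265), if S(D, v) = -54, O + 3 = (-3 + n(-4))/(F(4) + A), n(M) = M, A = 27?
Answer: I*sqrt(1319) ≈ 36.318*I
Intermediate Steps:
F(h) = 1/4 (F(h) = (1/8)*2 = 1/4)
O = -355/109 (O = -3 + (-3 - 4)/(1/4 + 27) = -3 - 7/109/4 = -3 - 7*4/109 = -3 - 28/109 = -355/109 ≈ -3.2569)
sqrt(S(O, 0 + 6*(-2)) - 1265) = sqrt(-54 - 1265) = sqrt(-1319) = I*sqrt(1319)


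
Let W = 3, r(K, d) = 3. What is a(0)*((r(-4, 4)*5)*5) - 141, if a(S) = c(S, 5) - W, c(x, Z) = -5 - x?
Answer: -741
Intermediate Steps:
a(S) = -8 - S (a(S) = (-5 - S) - 1*3 = (-5 - S) - 3 = -8 - S)
a(0)*((r(-4, 4)*5)*5) - 141 = (-8 - 1*0)*((3*5)*5) - 141 = (-8 + 0)*(15*5) - 141 = -8*75 - 141 = -600 - 141 = -741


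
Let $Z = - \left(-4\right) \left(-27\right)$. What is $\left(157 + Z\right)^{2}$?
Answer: $2401$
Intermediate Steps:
$Z = -108$ ($Z = \left(-1\right) 108 = -108$)
$\left(157 + Z\right)^{2} = \left(157 - 108\right)^{2} = 49^{2} = 2401$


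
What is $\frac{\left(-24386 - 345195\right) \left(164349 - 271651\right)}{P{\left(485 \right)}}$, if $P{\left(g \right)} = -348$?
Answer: $- \frac{19828390231}{174} \approx -1.1396 \cdot 10^{8}$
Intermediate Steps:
$\frac{\left(-24386 - 345195\right) \left(164349 - 271651\right)}{P{\left(485 \right)}} = \frac{\left(-24386 - 345195\right) \left(164349 - 271651\right)}{-348} = \left(-369581\right) \left(-107302\right) \left(- \frac{1}{348}\right) = 39656780462 \left(- \frac{1}{348}\right) = - \frac{19828390231}{174}$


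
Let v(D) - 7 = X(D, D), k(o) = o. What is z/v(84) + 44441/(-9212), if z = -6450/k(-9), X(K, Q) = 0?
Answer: 2696077/27636 ≈ 97.557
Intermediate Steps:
v(D) = 7 (v(D) = 7 + 0 = 7)
z = 2150/3 (z = -6450/(-9) = -6450*(-1)/9 = -258*(-25/9) = 2150/3 ≈ 716.67)
z/v(84) + 44441/(-9212) = (2150/3)/7 + 44441/(-9212) = (2150/3)*(⅐) + 44441*(-1/9212) = 2150/21 - 44441/9212 = 2696077/27636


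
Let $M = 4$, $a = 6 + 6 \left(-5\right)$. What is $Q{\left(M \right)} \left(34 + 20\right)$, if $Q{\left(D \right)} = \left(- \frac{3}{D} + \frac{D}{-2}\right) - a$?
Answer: $\frac{2295}{2} \approx 1147.5$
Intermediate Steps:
$a = -24$ ($a = 6 - 30 = -24$)
$Q{\left(D \right)} = 24 - \frac{3}{D} - \frac{D}{2}$ ($Q{\left(D \right)} = \left(- \frac{3}{D} + \frac{D}{-2}\right) - -24 = \left(- \frac{3}{D} + D \left(- \frac{1}{2}\right)\right) + 24 = \left(- \frac{3}{D} - \frac{D}{2}\right) + 24 = 24 - \frac{3}{D} - \frac{D}{2}$)
$Q{\left(M \right)} \left(34 + 20\right) = \left(24 - \frac{3}{4} - 2\right) \left(34 + 20\right) = \left(24 - \frac{3}{4} - 2\right) 54 = \frac{85}{4} \cdot 54 = \frac{2295}{2}$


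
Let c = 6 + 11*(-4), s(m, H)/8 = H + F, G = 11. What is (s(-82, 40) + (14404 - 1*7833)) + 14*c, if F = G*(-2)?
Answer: 6183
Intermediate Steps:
F = -22 (F = 11*(-2) = -22)
s(m, H) = -176 + 8*H (s(m, H) = 8*(H - 22) = 8*(-22 + H) = -176 + 8*H)
c = -38 (c = 6 - 44 = -38)
(s(-82, 40) + (14404 - 1*7833)) + 14*c = ((-176 + 8*40) + (14404 - 1*7833)) + 14*(-38) = ((-176 + 320) + (14404 - 7833)) - 532 = (144 + 6571) - 532 = 6715 - 532 = 6183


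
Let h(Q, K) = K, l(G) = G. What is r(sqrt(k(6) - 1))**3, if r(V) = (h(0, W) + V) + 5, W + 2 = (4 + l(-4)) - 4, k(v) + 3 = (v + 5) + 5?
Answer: -37 + 30*sqrt(3) ≈ 14.962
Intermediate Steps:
k(v) = 7 + v (k(v) = -3 + ((v + 5) + 5) = -3 + ((5 + v) + 5) = -3 + (10 + v) = 7 + v)
W = -6 (W = -2 + ((4 - 4) - 4) = -2 + (0 - 4) = -2 - 4 = -6)
r(V) = -1 + V (r(V) = (-6 + V) + 5 = -1 + V)
r(sqrt(k(6) - 1))**3 = (-1 + sqrt((7 + 6) - 1))**3 = (-1 + sqrt(13 - 1))**3 = (-1 + sqrt(12))**3 = (-1 + 2*sqrt(3))**3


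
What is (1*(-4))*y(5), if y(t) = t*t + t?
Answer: -120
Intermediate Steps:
y(t) = t + t**2 (y(t) = t**2 + t = t + t**2)
(1*(-4))*y(5) = (1*(-4))*(5*(1 + 5)) = -20*6 = -4*30 = -120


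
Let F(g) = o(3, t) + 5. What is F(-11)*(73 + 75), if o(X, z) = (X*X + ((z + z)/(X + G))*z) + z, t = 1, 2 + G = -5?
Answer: 2146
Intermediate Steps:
G = -7 (G = -2 - 5 = -7)
o(X, z) = z + X² + 2*z²/(-7 + X) (o(X, z) = (X*X + ((z + z)/(X - 7))*z) + z = (X² + ((2*z)/(-7 + X))*z) + z = (X² + (2*z/(-7 + X))*z) + z = (X² + 2*z²/(-7 + X)) + z = z + X² + 2*z²/(-7 + X))
F(g) = 29/2 (F(g) = (3³ - 7*1 - 7*3² + 2*1² + 3*1)/(-7 + 3) + 5 = (27 - 7 - 7*9 + 2*1 + 3)/(-4) + 5 = -(27 - 7 - 63 + 2 + 3)/4 + 5 = -¼*(-38) + 5 = 19/2 + 5 = 29/2)
F(-11)*(73 + 75) = 29*(73 + 75)/2 = (29/2)*148 = 2146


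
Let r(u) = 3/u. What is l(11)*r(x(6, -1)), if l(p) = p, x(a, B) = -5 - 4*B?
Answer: -33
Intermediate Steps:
l(11)*r(x(6, -1)) = 11*(3/(-5 - 4*(-1))) = 11*(3/(-5 + 4)) = 11*(3/(-1)) = 11*(3*(-1)) = 11*(-3) = -33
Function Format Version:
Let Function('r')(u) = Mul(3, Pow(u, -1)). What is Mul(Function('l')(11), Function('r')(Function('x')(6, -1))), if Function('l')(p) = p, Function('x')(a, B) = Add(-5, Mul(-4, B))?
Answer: -33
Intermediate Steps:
Mul(Function('l')(11), Function('r')(Function('x')(6, -1))) = Mul(11, Mul(3, Pow(Add(-5, Mul(-4, -1)), -1))) = Mul(11, Mul(3, Pow(Add(-5, 4), -1))) = Mul(11, Mul(3, Pow(-1, -1))) = Mul(11, Mul(3, -1)) = Mul(11, -3) = -33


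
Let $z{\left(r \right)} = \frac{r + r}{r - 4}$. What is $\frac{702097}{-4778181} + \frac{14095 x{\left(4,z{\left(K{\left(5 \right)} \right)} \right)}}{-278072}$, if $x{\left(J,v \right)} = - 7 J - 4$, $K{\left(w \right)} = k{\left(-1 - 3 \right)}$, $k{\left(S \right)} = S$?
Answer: $\frac{244989655157}{166084793379} \approx 1.4751$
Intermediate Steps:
$K{\left(w \right)} = -4$ ($K{\left(w \right)} = -1 - 3 = -4$)
$z{\left(r \right)} = \frac{2 r}{-4 + r}$
$x{\left(J,v \right)} = -4 - 7 J$
$\frac{702097}{-4778181} + \frac{14095 x{\left(4,z{\left(K{\left(5 \right)} \right)} \right)}}{-278072} = \frac{702097}{-4778181} + \frac{14095 \left(-4 - 28\right)}{-278072} = 702097 \left(- \frac{1}{4778181}\right) + 14095 \left(-4 - 28\right) \left(- \frac{1}{278072}\right) = - \frac{702097}{4778181} + 14095 \left(-32\right) \left(- \frac{1}{278072}\right) = - \frac{702097}{4778181} - - \frac{56380}{34759} = - \frac{702097}{4778181} + \frac{56380}{34759} = \frac{244989655157}{166084793379}$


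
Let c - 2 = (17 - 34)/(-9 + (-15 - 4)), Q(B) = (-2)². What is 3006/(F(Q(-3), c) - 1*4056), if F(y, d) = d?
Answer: -84168/113495 ≈ -0.74160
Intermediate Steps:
Q(B) = 4
c = 73/28 (c = 2 + (17 - 34)/(-9 + (-15 - 4)) = 2 - 17/(-9 - 19) = 2 - 17/(-28) = 2 - 17*(-1/28) = 2 + 17/28 = 73/28 ≈ 2.6071)
3006/(F(Q(-3), c) - 1*4056) = 3006/(73/28 - 1*4056) = 3006/(73/28 - 4056) = 3006/(-113495/28) = 3006*(-28/113495) = -84168/113495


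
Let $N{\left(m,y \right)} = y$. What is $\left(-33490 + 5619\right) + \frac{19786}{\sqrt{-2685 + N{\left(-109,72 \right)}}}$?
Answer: $-27871 - \frac{1522 i \sqrt{2613}}{201} \approx -27871.0 - 387.07 i$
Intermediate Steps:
$\left(-33490 + 5619\right) + \frac{19786}{\sqrt{-2685 + N{\left(-109,72 \right)}}} = \left(-33490 + 5619\right) + \frac{19786}{\sqrt{-2685 + 72}} = -27871 + \frac{19786}{\sqrt{-2613}} = -27871 + \frac{19786}{i \sqrt{2613}} = -27871 + 19786 \left(- \frac{i \sqrt{2613}}{2613}\right) = -27871 - \frac{1522 i \sqrt{2613}}{201}$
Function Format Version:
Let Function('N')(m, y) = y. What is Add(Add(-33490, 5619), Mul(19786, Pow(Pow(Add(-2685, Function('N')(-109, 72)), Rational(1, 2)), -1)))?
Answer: Add(-27871, Mul(Rational(-1522, 201), I, Pow(2613, Rational(1, 2)))) ≈ Add(-27871., Mul(-387.07, I))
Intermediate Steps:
Add(Add(-33490, 5619), Mul(19786, Pow(Pow(Add(-2685, Function('N')(-109, 72)), Rational(1, 2)), -1))) = Add(Add(-33490, 5619), Mul(19786, Pow(Pow(Add(-2685, 72), Rational(1, 2)), -1))) = Add(-27871, Mul(19786, Pow(Pow(-2613, Rational(1, 2)), -1))) = Add(-27871, Mul(19786, Pow(Mul(I, Pow(2613, Rational(1, 2))), -1))) = Add(-27871, Mul(19786, Mul(Rational(-1, 2613), I, Pow(2613, Rational(1, 2))))) = Add(-27871, Mul(Rational(-1522, 201), I, Pow(2613, Rational(1, 2))))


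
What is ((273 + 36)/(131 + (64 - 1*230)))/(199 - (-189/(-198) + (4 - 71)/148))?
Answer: -503052/11310425 ≈ -0.044477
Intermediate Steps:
((273 + 36)/(131 + (64 - 1*230)))/(199 - (-189/(-198) + (4 - 71)/148)) = (309/(131 + (64 - 230)))/(199 - (-189*(-1/198) - 67*1/148)) = (309/(131 - 166))/(199 - (21/22 - 67/148)) = (309/(-35))/(199 - 1*817/1628) = (309*(-1/35))/(199 - 817/1628) = -309/(35*323155/1628) = -309/35*1628/323155 = -503052/11310425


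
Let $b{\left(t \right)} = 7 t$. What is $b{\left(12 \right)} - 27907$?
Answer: $-27823$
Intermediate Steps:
$b{\left(12 \right)} - 27907 = 7 \cdot 12 - 27907 = 84 - 27907 = -27823$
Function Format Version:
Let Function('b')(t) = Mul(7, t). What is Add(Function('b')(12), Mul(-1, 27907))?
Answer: -27823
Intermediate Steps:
Add(Function('b')(12), Mul(-1, 27907)) = Add(Mul(7, 12), Mul(-1, 27907)) = Add(84, -27907) = -27823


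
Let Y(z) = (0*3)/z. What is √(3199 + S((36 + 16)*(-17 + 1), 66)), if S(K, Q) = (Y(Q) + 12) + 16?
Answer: √3227 ≈ 56.807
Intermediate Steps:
Y(z) = 0 (Y(z) = 0/z = 0)
S(K, Q) = 28 (S(K, Q) = (0 + 12) + 16 = 12 + 16 = 28)
√(3199 + S((36 + 16)*(-17 + 1), 66)) = √(3199 + 28) = √3227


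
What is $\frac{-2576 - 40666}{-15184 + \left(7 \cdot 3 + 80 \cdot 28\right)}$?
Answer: $\frac{43242}{12923} \approx 3.3461$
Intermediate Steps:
$\frac{-2576 - 40666}{-15184 + \left(7 \cdot 3 + 80 \cdot 28\right)} = - \frac{43242}{-15184 + \left(21 + 2240\right)} = - \frac{43242}{-15184 + 2261} = - \frac{43242}{-12923} = \left(-43242\right) \left(- \frac{1}{12923}\right) = \frac{43242}{12923}$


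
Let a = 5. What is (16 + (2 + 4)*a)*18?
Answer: 828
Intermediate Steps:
(16 + (2 + 4)*a)*18 = (16 + (2 + 4)*5)*18 = (16 + 6*5)*18 = (16 + 30)*18 = 46*18 = 828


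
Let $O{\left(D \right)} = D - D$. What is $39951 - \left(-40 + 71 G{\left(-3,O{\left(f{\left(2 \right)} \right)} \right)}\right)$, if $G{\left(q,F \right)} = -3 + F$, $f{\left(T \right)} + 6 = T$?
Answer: $40204$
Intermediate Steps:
$f{\left(T \right)} = -6 + T$
$O{\left(D \right)} = 0$
$39951 - \left(-40 + 71 G{\left(-3,O{\left(f{\left(2 \right)} \right)} \right)}\right) = 39951 - \left(-40 + 71 \left(-3 + 0\right)\right) = 39951 + \left(40 - -213\right) = 39951 + \left(40 + 213\right) = 39951 + 253 = 40204$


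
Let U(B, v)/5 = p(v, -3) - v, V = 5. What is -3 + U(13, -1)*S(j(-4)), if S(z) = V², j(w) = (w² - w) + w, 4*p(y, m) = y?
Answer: 363/4 ≈ 90.750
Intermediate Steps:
p(y, m) = y/4
U(B, v) = -15*v/4 (U(B, v) = 5*(v/4 - v) = 5*(-3*v/4) = -15*v/4)
j(w) = w²
S(z) = 25 (S(z) = 5² = 25)
-3 + U(13, -1)*S(j(-4)) = -3 - 15/4*(-1)*25 = -3 + (15/4)*25 = -3 + 375/4 = 363/4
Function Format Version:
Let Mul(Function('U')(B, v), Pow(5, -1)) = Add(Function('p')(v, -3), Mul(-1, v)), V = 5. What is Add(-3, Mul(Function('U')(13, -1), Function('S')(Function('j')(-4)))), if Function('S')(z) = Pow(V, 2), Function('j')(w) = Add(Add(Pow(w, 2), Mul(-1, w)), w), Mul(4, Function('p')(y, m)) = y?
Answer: Rational(363, 4) ≈ 90.750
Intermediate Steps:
Function('p')(y, m) = Mul(Rational(1, 4), y)
Function('U')(B, v) = Mul(Rational(-15, 4), v) (Function('U')(B, v) = Mul(5, Add(Mul(Rational(1, 4), v), Mul(-1, v))) = Mul(5, Mul(Rational(-3, 4), v)) = Mul(Rational(-15, 4), v))
Function('j')(w) = Pow(w, 2)
Function('S')(z) = 25 (Function('S')(z) = Pow(5, 2) = 25)
Add(-3, Mul(Function('U')(13, -1), Function('S')(Function('j')(-4)))) = Add(-3, Mul(Mul(Rational(-15, 4), -1), 25)) = Add(-3, Mul(Rational(15, 4), 25)) = Add(-3, Rational(375, 4)) = Rational(363, 4)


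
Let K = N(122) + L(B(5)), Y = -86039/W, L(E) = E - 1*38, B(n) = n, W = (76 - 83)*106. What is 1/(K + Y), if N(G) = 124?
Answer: 742/153561 ≈ 0.0048320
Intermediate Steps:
W = -742 (W = -7*106 = -742)
L(E) = -38 + E (L(E) = E - 38 = -38 + E)
Y = 86039/742 (Y = -86039/(-742) = -86039*(-1/742) = 86039/742 ≈ 115.96)
K = 91 (K = 124 + (-38 + 5) = 124 - 33 = 91)
1/(K + Y) = 1/(91 + 86039/742) = 1/(153561/742) = 742/153561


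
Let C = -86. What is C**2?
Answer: 7396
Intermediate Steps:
C**2 = (-86)**2 = 7396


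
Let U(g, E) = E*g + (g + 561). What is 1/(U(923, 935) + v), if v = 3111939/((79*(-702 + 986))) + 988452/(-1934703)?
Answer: 4822999612/4170096611668273 ≈ 1.1566e-6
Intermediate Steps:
U(g, E) = 561 + g + E*g (U(g, E) = E*g + (561 + g) = 561 + g + E*g)
v = 666500090005/4822999612 (v = 3111939/((79*284)) + 988452*(-1/1934703) = 3111939/22436 - 109828/214967 = 666500090005/4822999612 ≈ 138.19)
1/(U(923, 935) + v) = 1/((561 + 923 + 935*923) + 666500090005/4822999612) = 1/((561 + 923 + 863005) + 666500090005/4822999612) = 1/(864489 + 666500090005/4822999612) = 1/(4170096611668273/4822999612) = 4822999612/4170096611668273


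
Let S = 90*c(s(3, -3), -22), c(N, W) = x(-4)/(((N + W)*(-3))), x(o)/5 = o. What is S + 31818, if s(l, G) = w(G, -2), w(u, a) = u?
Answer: 31794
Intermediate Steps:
x(o) = 5*o
s(l, G) = G
c(N, W) = -20/(-3*N - 3*W) (c(N, W) = (5*(-4))/(((N + W)*(-3))) = -20/(-3*N - 3*W))
S = -24 (S = 90*(20/(3*(-3 - 22))) = 90*((20/3)/(-25)) = 90*((20/3)*(-1/25)) = 90*(-4/15) = -24)
S + 31818 = -24 + 31818 = 31794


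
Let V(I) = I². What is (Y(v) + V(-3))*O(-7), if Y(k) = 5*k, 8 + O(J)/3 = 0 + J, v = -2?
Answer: 45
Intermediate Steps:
O(J) = -24 + 3*J (O(J) = -24 + 3*(0 + J) = -24 + 3*J)
(Y(v) + V(-3))*O(-7) = (5*(-2) + (-3)²)*(-24 + 3*(-7)) = (-10 + 9)*(-24 - 21) = -1*(-45) = 45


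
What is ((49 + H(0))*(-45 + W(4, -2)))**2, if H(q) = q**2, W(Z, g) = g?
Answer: 5303809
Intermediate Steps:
((49 + H(0))*(-45 + W(4, -2)))**2 = ((49 + 0**2)*(-45 - 2))**2 = ((49 + 0)*(-47))**2 = (49*(-47))**2 = (-2303)**2 = 5303809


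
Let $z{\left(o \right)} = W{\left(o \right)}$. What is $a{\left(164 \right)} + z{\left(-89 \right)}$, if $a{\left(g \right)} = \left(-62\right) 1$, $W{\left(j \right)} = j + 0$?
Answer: $-151$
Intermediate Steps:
$W{\left(j \right)} = j$
$z{\left(o \right)} = o$
$a{\left(g \right)} = -62$
$a{\left(164 \right)} + z{\left(-89 \right)} = -62 - 89 = -151$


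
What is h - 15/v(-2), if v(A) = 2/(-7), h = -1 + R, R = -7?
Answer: 89/2 ≈ 44.500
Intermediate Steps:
h = -8 (h = -1 - 7 = -8)
v(A) = -2/7 (v(A) = 2*(-1/7) = -2/7)
h - 15/v(-2) = -8 - 15/(-2/7) = -8 - 15*(-7/2) = -8 + 105/2 = 89/2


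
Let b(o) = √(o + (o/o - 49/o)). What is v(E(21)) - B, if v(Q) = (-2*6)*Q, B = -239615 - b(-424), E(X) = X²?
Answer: 234323 + I*√19006118/212 ≈ 2.3432e+5 + 20.564*I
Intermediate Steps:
b(o) = √(1 + o - 49/o) (b(o) = √(o + (1 - 49/o)) = √(1 + o - 49/o))
B = -239615 - I*√19006118/212 (B = -239615 - √(1 - 424 - 49/(-424)) = -239615 - √(1 - 424 - 49*(-1/424)) = -239615 - √(1 - 424 + 49/424) = -239615 - √(-179303/424) = -239615 - I*√19006118/212 ≈ -2.3962e+5 - 20.564*I)
v(Q) = -12*Q
v(E(21)) - B = -12*21² - (-239615 - I*√19006118/212) = -12*441 + (239615 + I*√19006118/212) = -5292 + (239615 + I*√19006118/212) = 234323 + I*√19006118/212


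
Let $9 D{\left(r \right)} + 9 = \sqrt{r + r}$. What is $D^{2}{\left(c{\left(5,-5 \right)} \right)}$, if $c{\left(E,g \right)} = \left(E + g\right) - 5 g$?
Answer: $\frac{131}{81} - \frac{10 \sqrt{2}}{9} \approx 0.045936$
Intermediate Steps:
$c{\left(E,g \right)} = E - 4 g$
$D{\left(r \right)} = -1 + \frac{\sqrt{2} \sqrt{r}}{9}$ ($D{\left(r \right)} = -1 + \frac{\sqrt{r + r}}{9} = -1 + \frac{\sqrt{2 r}}{9} = -1 + \frac{\sqrt{2} \sqrt{r}}{9}$)
$D^{2}{\left(c{\left(5,-5 \right)} \right)} = \left(-1 + \frac{\sqrt{2} \sqrt{5 - -20}}{9}\right)^{2} = \left(-1 + \frac{\sqrt{2} \sqrt{5 + 20}}{9}\right)^{2} = \left(-1 + \frac{\sqrt{2} \sqrt{25}}{9}\right)^{2} = \left(-1 + \frac{1}{9} \sqrt{2} \cdot 5\right)^{2} = \left(-1 + \frac{5 \sqrt{2}}{9}\right)^{2}$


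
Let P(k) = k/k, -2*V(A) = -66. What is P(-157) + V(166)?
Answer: 34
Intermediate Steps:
V(A) = 33 (V(A) = -½*(-66) = 33)
P(k) = 1
P(-157) + V(166) = 1 + 33 = 34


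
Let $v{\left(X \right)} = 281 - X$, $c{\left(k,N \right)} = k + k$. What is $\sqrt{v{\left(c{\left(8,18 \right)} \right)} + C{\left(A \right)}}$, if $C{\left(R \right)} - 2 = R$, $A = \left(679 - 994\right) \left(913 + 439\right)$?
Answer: $i \sqrt{425613} \approx 652.39 i$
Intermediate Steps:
$c{\left(k,N \right)} = 2 k$
$A = -425880$ ($A = \left(-315\right) 1352 = -425880$)
$C{\left(R \right)} = 2 + R$
$\sqrt{v{\left(c{\left(8,18 \right)} \right)} + C{\left(A \right)}} = \sqrt{\left(281 - 2 \cdot 8\right) + \left(2 - 425880\right)} = \sqrt{\left(281 - 16\right) - 425878} = \sqrt{265 - 425878} = \sqrt{-425613} = i \sqrt{425613}$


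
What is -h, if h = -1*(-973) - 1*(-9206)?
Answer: -10179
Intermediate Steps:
h = 10179 (h = 973 + 9206 = 10179)
-h = -1*10179 = -10179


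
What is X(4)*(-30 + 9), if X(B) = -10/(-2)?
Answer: -105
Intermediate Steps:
X(B) = 5 (X(B) = -10*(-1/2) = 5)
X(4)*(-30 + 9) = 5*(-30 + 9) = 5*(-21) = -105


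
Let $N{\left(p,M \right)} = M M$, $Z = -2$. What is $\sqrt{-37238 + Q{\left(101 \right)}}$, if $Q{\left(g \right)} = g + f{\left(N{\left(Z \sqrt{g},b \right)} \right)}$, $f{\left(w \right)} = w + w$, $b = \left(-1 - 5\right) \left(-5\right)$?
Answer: $i \sqrt{35337} \approx 187.98 i$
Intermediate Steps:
$b = 30$ ($b = \left(-6\right) \left(-5\right) = 30$)
$N{\left(p,M \right)} = M^{2}$
$f{\left(w \right)} = 2 w$
$Q{\left(g \right)} = 1800 + g$ ($Q{\left(g \right)} = g + 2 \cdot 30^{2} = g + 2 \cdot 900 = g + 1800 = 1800 + g$)
$\sqrt{-37238 + Q{\left(101 \right)}} = \sqrt{-37238 + \left(1800 + 101\right)} = \sqrt{-37238 + 1901} = \sqrt{-35337} = i \sqrt{35337}$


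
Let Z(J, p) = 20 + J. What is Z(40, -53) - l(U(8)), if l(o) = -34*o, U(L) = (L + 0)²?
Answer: 2236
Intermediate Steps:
U(L) = L²
Z(40, -53) - l(U(8)) = (20 + 40) - (-34)*8² = 60 - (-34)*64 = 60 - 1*(-2176) = 60 + 2176 = 2236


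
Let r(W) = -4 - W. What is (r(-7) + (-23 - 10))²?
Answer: 900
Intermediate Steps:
(r(-7) + (-23 - 10))² = ((-4 - 1*(-7)) + (-23 - 10))² = ((-4 + 7) - 33)² = (3 - 33)² = (-30)² = 900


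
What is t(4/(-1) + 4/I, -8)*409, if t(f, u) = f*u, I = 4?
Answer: 9816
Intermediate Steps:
t(4/(-1) + 4/I, -8)*409 = ((4/(-1) + 4/4)*(-8))*409 = ((4*(-1) + 4*(1/4))*(-8))*409 = ((-4 + 1)*(-8))*409 = -3*(-8)*409 = 24*409 = 9816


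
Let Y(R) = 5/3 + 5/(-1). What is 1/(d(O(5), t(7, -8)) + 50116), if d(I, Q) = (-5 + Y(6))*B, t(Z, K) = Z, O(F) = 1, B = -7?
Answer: 3/150523 ≈ 1.9931e-5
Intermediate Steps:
Y(R) = -10/3 (Y(R) = 5*(⅓) + 5*(-1) = 5/3 - 5 = -10/3)
d(I, Q) = 175/3 (d(I, Q) = (-5 - 10/3)*(-7) = -25/3*(-7) = 175/3)
1/(d(O(5), t(7, -8)) + 50116) = 1/(175/3 + 50116) = 1/(150523/3) = 3/150523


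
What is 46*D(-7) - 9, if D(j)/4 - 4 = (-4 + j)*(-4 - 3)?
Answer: 14895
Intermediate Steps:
D(j) = 128 - 28*j (D(j) = 16 + 4*((-4 + j)*(-4 - 3)) = 16 + 4*((-4 + j)*(-7)) = 16 + 4*(28 - 7*j) = 16 + (112 - 28*j) = 128 - 28*j)
46*D(-7) - 9 = 46*(128 - 28*(-7)) - 9 = 46*(128 + 196) - 9 = 46*324 - 9 = 14904 - 9 = 14895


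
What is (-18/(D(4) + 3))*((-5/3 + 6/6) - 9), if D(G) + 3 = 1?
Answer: 174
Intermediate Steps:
D(G) = -2 (D(G) = -3 + 1 = -2)
(-18/(D(4) + 3))*((-5/3 + 6/6) - 9) = (-18/(-2 + 3))*((-5/3 + 6/6) - 9) = (-18/1)*((-5*1/3 + 6*(1/6)) - 9) = (1*(-18))*((-5/3 + 1) - 9) = -18*(-2/3 - 9) = -18*(-29/3) = 174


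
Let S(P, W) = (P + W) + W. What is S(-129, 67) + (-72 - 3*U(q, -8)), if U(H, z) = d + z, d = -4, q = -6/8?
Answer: -31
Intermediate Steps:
q = -¾ (q = -6*⅛ = -¾ ≈ -0.75000)
U(H, z) = -4 + z
S(P, W) = P + 2*W
S(-129, 67) + (-72 - 3*U(q, -8)) = (-129 + 2*67) + (-72 - 3*(-4 - 8)) = (-129 + 134) + (-72 - 3*(-12)) = 5 + (-72 + 36) = 5 - 36 = -31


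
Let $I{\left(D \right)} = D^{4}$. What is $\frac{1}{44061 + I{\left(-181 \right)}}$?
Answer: $\frac{1}{1073327182} \approx 9.3168 \cdot 10^{-10}$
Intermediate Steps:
$\frac{1}{44061 + I{\left(-181 \right)}} = \frac{1}{44061 + \left(-181\right)^{4}} = \frac{1}{44061 + 1073283121} = \frac{1}{1073327182}$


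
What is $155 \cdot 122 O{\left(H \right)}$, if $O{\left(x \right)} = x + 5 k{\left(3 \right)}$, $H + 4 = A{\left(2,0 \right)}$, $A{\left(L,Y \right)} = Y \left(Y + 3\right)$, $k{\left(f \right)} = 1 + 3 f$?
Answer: $869860$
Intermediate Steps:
$A{\left(L,Y \right)} = Y \left(3 + Y\right)$
$H = -4$ ($H = -4 + 0 \left(3 + 0\right) = -4 + 0 \cdot 3 = -4 + 0 = -4$)
$O{\left(x \right)} = 50 + x$ ($O{\left(x \right)} = x + 5 \left(1 + 3 \cdot 3\right) = x + 5 \left(1 + 9\right) = x + 5 \cdot 10 = x + 50 = 50 + x$)
$155 \cdot 122 O{\left(H \right)} = 155 \cdot 122 \left(50 - 4\right) = 18910 \cdot 46 = 869860$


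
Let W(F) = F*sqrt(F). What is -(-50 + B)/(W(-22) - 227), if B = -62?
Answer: -25424/62177 + 2464*I*sqrt(22)/62177 ≈ -0.4089 + 0.18588*I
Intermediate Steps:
W(F) = F**(3/2)
-(-50 + B)/(W(-22) - 227) = -(-50 - 62)/((-22)**(3/2) - 227) = -(-112)/(-22*I*sqrt(22) - 227) = -(-112)/(-227 - 22*I*sqrt(22)) = 112/(-227 - 22*I*sqrt(22))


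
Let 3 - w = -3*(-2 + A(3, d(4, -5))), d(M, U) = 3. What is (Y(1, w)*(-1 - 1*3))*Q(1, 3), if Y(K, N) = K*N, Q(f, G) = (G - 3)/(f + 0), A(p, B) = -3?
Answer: 0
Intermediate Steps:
Q(f, G) = (-3 + G)/f
w = -12 (w = 3 - (-3)*(-2 - 3) = 3 - (-3)*(-5) = 3 - 1*15 = 3 - 15 = -12)
(Y(1, w)*(-1 - 1*3))*Q(1, 3) = ((1*(-12))*(-1 - 1*3))*((-3 + 3)/1) = (-12*(-1 - 3))*(1*0) = -12*(-4)*0 = 48*0 = 0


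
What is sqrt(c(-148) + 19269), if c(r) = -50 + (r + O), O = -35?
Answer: 2*sqrt(4759) ≈ 137.97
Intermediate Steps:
c(r) = -85 + r (c(r) = -50 + (r - 35) = -50 + (-35 + r) = -85 + r)
sqrt(c(-148) + 19269) = sqrt((-85 - 148) + 19269) = sqrt(-233 + 19269) = sqrt(19036) = 2*sqrt(4759)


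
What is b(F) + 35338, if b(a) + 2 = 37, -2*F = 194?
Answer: 35373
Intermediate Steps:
F = -97 (F = -½*194 = -97)
b(a) = 35 (b(a) = -2 + 37 = 35)
b(F) + 35338 = 35 + 35338 = 35373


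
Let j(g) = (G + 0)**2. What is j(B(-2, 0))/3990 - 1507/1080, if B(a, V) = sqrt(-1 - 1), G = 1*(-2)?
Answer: -200287/143640 ≈ -1.3944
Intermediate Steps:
G = -2
B(a, V) = I*sqrt(2) (B(a, V) = sqrt(-2) = I*sqrt(2))
j(g) = 4 (j(g) = (-2 + 0)**2 = (-2)**2 = 4)
j(B(-2, 0))/3990 - 1507/1080 = 4/3990 - 1507/1080 = 4*(1/3990) - 1507*1/1080 = 2/1995 - 1507/1080 = -200287/143640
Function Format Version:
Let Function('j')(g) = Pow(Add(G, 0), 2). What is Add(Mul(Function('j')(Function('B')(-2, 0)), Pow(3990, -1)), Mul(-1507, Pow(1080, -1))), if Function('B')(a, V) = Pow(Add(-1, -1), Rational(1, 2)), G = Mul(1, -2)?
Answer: Rational(-200287, 143640) ≈ -1.3944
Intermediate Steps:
G = -2
Function('B')(a, V) = Mul(I, Pow(2, Rational(1, 2))) (Function('B')(a, V) = Pow(-2, Rational(1, 2)) = Mul(I, Pow(2, Rational(1, 2))))
Function('j')(g) = 4 (Function('j')(g) = Pow(Add(-2, 0), 2) = Pow(-2, 2) = 4)
Add(Mul(Function('j')(Function('B')(-2, 0)), Pow(3990, -1)), Mul(-1507, Pow(1080, -1))) = Add(Mul(4, Pow(3990, -1)), Mul(-1507, Pow(1080, -1))) = Add(Mul(4, Rational(1, 3990)), Mul(-1507, Rational(1, 1080))) = Add(Rational(2, 1995), Rational(-1507, 1080)) = Rational(-200287, 143640)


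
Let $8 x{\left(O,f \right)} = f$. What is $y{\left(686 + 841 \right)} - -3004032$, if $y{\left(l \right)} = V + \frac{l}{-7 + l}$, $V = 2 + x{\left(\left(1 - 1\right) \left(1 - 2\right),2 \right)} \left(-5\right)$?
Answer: $\frac{4566131307}{1520} \approx 3.004 \cdot 10^{6}$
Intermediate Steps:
$x{\left(O,f \right)} = \frac{f}{8}$
$V = \frac{3}{4}$ ($V = 2 + \frac{1}{8} \cdot 2 \left(-5\right) = 2 + \frac{1}{4} \left(-5\right) = 2 - \frac{5}{4} = \frac{3}{4} \approx 0.75$)
$y{\left(l \right)} = \frac{3}{4} + \frac{l}{-7 + l}$
$y{\left(686 + 841 \right)} - -3004032 = \frac{7 \left(-3 + \left(686 + 841\right)\right)}{4 \left(-7 + \left(686 + 841\right)\right)} - -3004032 = \frac{7 \left(-3 + 1527\right)}{4 \left(-7 + 1527\right)} + 3004032 = \frac{7}{4} \cdot \frac{1}{1520} \cdot 1524 + 3004032 = \frac{2667}{1520} + 3004032 = \frac{4566131307}{1520}$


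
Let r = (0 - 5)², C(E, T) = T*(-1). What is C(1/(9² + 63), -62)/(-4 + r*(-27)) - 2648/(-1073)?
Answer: 1731466/728567 ≈ 2.3765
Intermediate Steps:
C(E, T) = -T
r = 25 (r = (-5)² = 25)
C(1/(9² + 63), -62)/(-4 + r*(-27)) - 2648/(-1073) = (-1*(-62))/(-4 + 25*(-27)) - 2648/(-1073) = 62/(-4 - 675) - 2648*(-1/1073) = 62/(-679) + 2648/1073 = 62*(-1/679) + 2648/1073 = -62/679 + 2648/1073 = 1731466/728567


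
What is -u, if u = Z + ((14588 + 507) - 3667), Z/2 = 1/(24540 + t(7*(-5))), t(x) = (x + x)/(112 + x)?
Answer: -1542380031/134965 ≈ -11428.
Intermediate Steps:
t(x) = 2*x/(112 + x) (t(x) = (2*x)/(112 + x) = 2*x/(112 + x))
Z = 11/134965 (Z = 2/(24540 + 2*(7*(-5))/(112 + 7*(-5))) = 2/(24540 + 2*(-35)/(112 - 35)) = 2/(24540 + 2*(-35)/77) = 2/(24540 + 2*(-35)*(1/77)) = 2/(24540 - 10/11) = 2/(269930/11) = 2*(11/269930) = 11/134965 ≈ 8.1503e-5)
u = 1542380031/134965 (u = 11/134965 + ((14588 + 507) - 3667) = 11/134965 + (15095 - 3667) = 11/134965 + 11428 = 1542380031/134965 ≈ 11428.)
-u = -1*1542380031/134965 = -1542380031/134965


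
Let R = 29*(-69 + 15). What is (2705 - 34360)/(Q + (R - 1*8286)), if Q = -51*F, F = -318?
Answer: -31655/6366 ≈ -4.9725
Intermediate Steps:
R = -1566 (R = 29*(-54) = -1566)
Q = 16218 (Q = -51*(-318) = 16218)
(2705 - 34360)/(Q + (R - 1*8286)) = (2705 - 34360)/(16218 + (-1566 - 1*8286)) = -31655/(16218 + (-1566 - 8286)) = -31655/(16218 - 9852) = -31655/6366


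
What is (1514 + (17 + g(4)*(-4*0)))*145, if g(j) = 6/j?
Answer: 221995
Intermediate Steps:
(1514 + (17 + g(4)*(-4*0)))*145 = (1514 + (17 + (6/4)*(-4*0)))*145 = (1514 + (17 + (6*(¼))*0))*145 = (1514 + (17 + (3/2)*0))*145 = (1514 + (17 + 0))*145 = (1514 + 17)*145 = 1531*145 = 221995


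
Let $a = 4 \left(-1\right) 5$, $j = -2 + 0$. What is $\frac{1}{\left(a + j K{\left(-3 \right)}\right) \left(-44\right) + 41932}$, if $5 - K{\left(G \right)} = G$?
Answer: $\frac{1}{43516} \approx 2.298 \cdot 10^{-5}$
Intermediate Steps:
$K{\left(G \right)} = 5 - G$
$j = -2$
$a = -20$ ($a = \left(-4\right) 5 = -20$)
$\frac{1}{\left(a + j K{\left(-3 \right)}\right) \left(-44\right) + 41932} = \frac{1}{\left(-20 - 2 \left(5 - -3\right)\right) \left(-44\right) + 41932} = \frac{1}{\left(-20 - 2 \left(5 + 3\right)\right) \left(-44\right) + 41932} = \frac{1}{\left(-20 - 16\right) \left(-44\right) + 41932} = \frac{1}{\left(-36\right) \left(-44\right) + 41932} = \frac{1}{1584 + 41932} = \frac{1}{43516}$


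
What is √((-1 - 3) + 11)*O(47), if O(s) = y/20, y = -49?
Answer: -49*√7/20 ≈ -6.4821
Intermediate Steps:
O(s) = -49/20
√((-1 - 3) + 11)*O(47) = √((-1 - 3) + 11)*(-49/20) = √(-4 + 11)*(-49/20) = √7*(-49/20) = -49*√7/20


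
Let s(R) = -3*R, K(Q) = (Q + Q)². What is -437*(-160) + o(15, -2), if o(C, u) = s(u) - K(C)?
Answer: 69026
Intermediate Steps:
K(Q) = 4*Q² (K(Q) = (2*Q)² = 4*Q²)
o(C, u) = -4*C² - 3*u (o(C, u) = -3*u - 4*C² = -4*C² - 3*u)
-437*(-160) + o(15, -2) = -437*(-160) + (-4*15² - 3*(-2)) = 69920 + (-4*225 + 6) = 69920 + (-900 + 6) = 69920 - 894 = 69026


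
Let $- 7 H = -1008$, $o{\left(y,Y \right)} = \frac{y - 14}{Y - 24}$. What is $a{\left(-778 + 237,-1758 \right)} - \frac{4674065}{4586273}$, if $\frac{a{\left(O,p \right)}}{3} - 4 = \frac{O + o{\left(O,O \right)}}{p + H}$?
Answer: $\frac{1670761506270}{139408940381} \approx 11.985$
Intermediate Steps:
$o{\left(y,Y \right)} = \frac{-14 + y}{-24 + Y}$
$H = 144$ ($H = \left(- \frac{1}{7}\right) \left(-1008\right) = 144$)
$a{\left(O,p \right)} = 12 + \frac{3 \left(O + \frac{-14 + O}{-24 + O}\right)}{144 + p}$ ($a{\left(O,p \right)} = 12 + 3 \frac{O + \frac{-14 + O}{-24 + O}}{p + 144} = 12 + 3 \frac{O + \frac{-14 + O}{-24 + O}}{144 + p} = 12 + \frac{3 \left(O + \frac{-14 + O}{-24 + O}\right)}{144 + p}$)
$a{\left(-778 + 237,-1758 \right)} - \frac{4674065}{4586273} = \frac{3 \left(-14 + \left(-778 + 237\right) + \left(-24 + \left(-778 + 237\right)\right) \left(576 + \left(-778 + 237\right) + 4 \left(-1758\right)\right)\right)}{\left(-24 + \left(-778 + 237\right)\right) \left(144 - 1758\right)} - \frac{4674065}{4586273} = \frac{3 \left(-14 - 541 + \left(-24 - 541\right) \left(576 - 541 - 7032\right)\right)}{\left(-24 - 541\right) \left(-1614\right)} - \frac{4674065}{4586273} = 3 \frac{1}{-565} \left(- \frac{1}{1614}\right) \left(-14 - 541 - -3953305\right) - \frac{4674065}{4586273} = 3 \left(- \frac{1}{565}\right) \left(- \frac{1}{1614}\right) \left(-14 - 541 + 3953305\right) - \frac{4674065}{4586273} = 3 \left(- \frac{1}{565}\right) \left(- \frac{1}{1614}\right) 3952750 - \frac{4674065}{4586273} = \frac{395275}{30397} - \frac{4674065}{4586273} = \frac{1670761506270}{139408940381}$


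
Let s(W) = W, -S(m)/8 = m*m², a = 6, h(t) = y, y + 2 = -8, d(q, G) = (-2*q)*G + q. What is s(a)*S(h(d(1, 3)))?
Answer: 48000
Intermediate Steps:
d(q, G) = q - 2*G*q (d(q, G) = -2*G*q + q = q - 2*G*q)
y = -10 (y = -2 - 8 = -10)
h(t) = -10
S(m) = -8*m³ (S(m) = -8*m*m² = -8*m³)
s(a)*S(h(d(1, 3))) = 6*(-8*(-10)³) = 6*(-8*(-1000)) = 6*8000 = 48000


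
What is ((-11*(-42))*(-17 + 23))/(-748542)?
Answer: -462/124757 ≈ -0.0037032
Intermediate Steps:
((-11*(-42))*(-17 + 23))/(-748542) = (462*6)*(-1/748542) = 2772*(-1/748542) = -462/124757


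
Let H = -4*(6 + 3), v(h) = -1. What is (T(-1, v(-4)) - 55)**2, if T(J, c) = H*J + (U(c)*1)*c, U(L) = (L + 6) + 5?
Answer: 841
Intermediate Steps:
U(L) = 11 + L (U(L) = (6 + L) + 5 = 11 + L)
H = -36 (H = -4*9 = -36)
T(J, c) = -36*J + c*(11 + c) (T(J, c) = -36*J + ((11 + c)*1)*c = -36*J + (11 + c)*c = -36*J + c*(11 + c))
(T(-1, v(-4)) - 55)**2 = ((-36*(-1) - (11 - 1)) - 55)**2 = ((36 - 1*10) - 55)**2 = ((36 - 10) - 55)**2 = (26 - 55)**2 = (-29)**2 = 841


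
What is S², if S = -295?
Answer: 87025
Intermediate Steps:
S² = (-295)² = 87025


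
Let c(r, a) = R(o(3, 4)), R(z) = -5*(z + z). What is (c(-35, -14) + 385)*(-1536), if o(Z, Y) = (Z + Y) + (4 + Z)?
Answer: -376320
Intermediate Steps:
o(Z, Y) = 4 + Y + 2*Z (o(Z, Y) = (Y + Z) + (4 + Z) = 4 + Y + 2*Z)
R(z) = -10*z
c(r, a) = -140 (c(r, a) = -10*(4 + 4 + 2*3) = -10*(4 + 4 + 6) = -10*14 = -140)
(c(-35, -14) + 385)*(-1536) = (-140 + 385)*(-1536) = 245*(-1536) = -376320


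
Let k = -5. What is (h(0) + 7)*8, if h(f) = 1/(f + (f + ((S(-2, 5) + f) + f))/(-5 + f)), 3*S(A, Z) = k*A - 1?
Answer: 128/3 ≈ 42.667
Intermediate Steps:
S(A, Z) = -1/3 - 5*A/3 (S(A, Z) = (-5*A - 1)/3 = (-1 - 5*A)/3 = -1/3 - 5*A/3)
h(f) = 1/(f + (3 + 3*f)/(-5 + f)) (h(f) = 1/(f + (f + (((-1/3 - 5/3*(-2)) + f) + f))/(-5 + f)) = 1/(f + (f + (((-1/3 + 10/3) + f) + f))/(-5 + f)) = 1/(f + (f + ((3 + f) + f))/(-5 + f)) = 1/(f + (f + (3 + 2*f))/(-5 + f)) = 1/(f + (3 + 3*f)/(-5 + f)))
(h(0) + 7)*8 = ((-5 + 0)/(3 + 0**2 - 2*0) + 7)*8 = (-5/(3 + 0 + 0) + 7)*8 = (-5/3 + 7)*8 = (16/3)*8 = 128/3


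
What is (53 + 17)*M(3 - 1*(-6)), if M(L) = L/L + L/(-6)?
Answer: -35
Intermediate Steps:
M(L) = 1 - L/6 (M(L) = 1 + L*(-⅙) = 1 - L/6)
(53 + 17)*M(3 - 1*(-6)) = (53 + 17)*(1 - (3 - 1*(-6))/6) = 70*(1 - (3 + 6)/6) = 70*(1 - ⅙*9) = 70*(1 - 3/2) = 70*(-½) = -35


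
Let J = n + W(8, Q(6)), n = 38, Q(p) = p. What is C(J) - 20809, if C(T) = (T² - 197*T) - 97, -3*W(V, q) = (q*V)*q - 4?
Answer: -58784/9 ≈ -6531.6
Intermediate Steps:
W(V, q) = 4/3 - V*q²/3 (W(V, q) = -((q*V)*q - 4)/3 = -((V*q)*q - 4)/3 = -(V*q² - 4)/3 = -(-4 + V*q²)/3 = 4/3 - V*q²/3)
J = -170/3 (J = 38 + (4/3 - ⅓*8*6²) = 38 + (4/3 - ⅓*8*36) = 38 + (4/3 - 96) = 38 - 284/3 = -170/3 ≈ -56.667)
C(T) = -97 + T² - 197*T
C(J) - 20809 = (-97 + (-170/3)² - 197*(-170/3)) - 20809 = (-97 + 28900/9 + 33490/3) - 20809 = 128497/9 - 20809 = -58784/9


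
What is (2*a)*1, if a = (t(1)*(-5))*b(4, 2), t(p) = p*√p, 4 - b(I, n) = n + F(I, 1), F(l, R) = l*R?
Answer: 20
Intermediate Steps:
F(l, R) = R*l
b(I, n) = 4 - I - n (b(I, n) = 4 - (n + 1*I) = 4 - (n + I) = 4 - (I + n) = 4 + (-I - n) = 4 - I - n)
t(p) = p^(3/2)
a = 10 (a = (1^(3/2)*(-5))*(4 - 1*4 - 1*2) = (1*(-5))*(4 - 4 - 2) = -5*(-2) = 10)
(2*a)*1 = (2*10)*1 = 20*1 = 20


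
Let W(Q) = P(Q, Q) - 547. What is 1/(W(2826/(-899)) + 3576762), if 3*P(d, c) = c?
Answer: 899/3215016343 ≈ 2.7963e-7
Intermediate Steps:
P(d, c) = c/3
W(Q) = -547 + Q/3 (W(Q) = Q/3 - 547 = -547 + Q/3)
1/(W(2826/(-899)) + 3576762) = 1/((-547 + (2826/(-899))/3) + 3576762) = 1/((-547 + (2826*(-1/899))/3) + 3576762) = 1/((-547 + (⅓)*(-2826/899)) + 3576762) = 1/((-547 - 942/899) + 3576762) = 1/(-492695/899 + 3576762) = 1/(3215016343/899) = 899/3215016343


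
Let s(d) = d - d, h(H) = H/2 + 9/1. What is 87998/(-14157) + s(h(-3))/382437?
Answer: -87998/14157 ≈ -6.2159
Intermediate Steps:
h(H) = 9 + H/2 (h(H) = H*(½) + 9*1 = H/2 + 9 = 9 + H/2)
s(d) = 0
87998/(-14157) + s(h(-3))/382437 = 87998/(-14157) + 0/382437 = 87998*(-1/14157) + 0*(1/382437) = -87998/14157 + 0 = -87998/14157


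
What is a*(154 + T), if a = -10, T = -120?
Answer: -340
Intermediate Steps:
a*(154 + T) = -10*(154 - 120) = -10*34 = -340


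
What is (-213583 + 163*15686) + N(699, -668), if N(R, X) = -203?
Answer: 2343032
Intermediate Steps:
(-213583 + 163*15686) + N(699, -668) = (-213583 + 163*15686) - 203 = (-213583 + 2556818) - 203 = 2343235 - 203 = 2343032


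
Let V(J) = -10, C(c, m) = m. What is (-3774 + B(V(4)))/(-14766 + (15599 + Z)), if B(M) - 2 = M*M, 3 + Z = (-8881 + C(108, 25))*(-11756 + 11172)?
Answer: -1836/2586367 ≈ -0.00070988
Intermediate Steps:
Z = 5171901 (Z = -3 + (-8881 + 25)*(-11756 + 11172) = -3 - 8856*(-584) = -3 + 5171904 = 5171901)
B(M) = 2 + M² (B(M) = 2 + M*M = 2 + M²)
(-3774 + B(V(4)))/(-14766 + (15599 + Z)) = (-3774 + (2 + (-10)²))/(-14766 + (15599 + 5171901)) = (-3774 + (2 + 100))/(-14766 + 5187500) = (-3774 + 102)/5172734 = -3672*1/5172734 = -1836/2586367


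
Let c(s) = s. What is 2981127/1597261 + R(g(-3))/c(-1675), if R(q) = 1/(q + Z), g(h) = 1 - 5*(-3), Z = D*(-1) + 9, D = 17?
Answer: 39945504539/21403297400 ≈ 1.8663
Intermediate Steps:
Z = -8 (Z = 17*(-1) + 9 = -17 + 9 = -8)
g(h) = 16 (g(h) = 1 + 15 = 16)
R(q) = 1/(-8 + q) (R(q) = 1/(q - 8) = 1/(-8 + q))
2981127/1597261 + R(g(-3))/c(-1675) = 2981127/1597261 + 1/((-8 + 16)*(-1675)) = 2981127*(1/1597261) - 1/1675/8 = 2981127/1597261 + (⅛)*(-1/1675) = 2981127/1597261 - 1/13400 = 39945504539/21403297400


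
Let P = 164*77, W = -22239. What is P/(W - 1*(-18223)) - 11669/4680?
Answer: -6622609/1174680 ≈ -5.6378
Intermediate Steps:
P = 12628
P/(W - 1*(-18223)) - 11669/4680 = 12628/(-22239 - 1*(-18223)) - 11669/4680 = 12628/(-22239 + 18223) - 11669*1/4680 = 12628/(-4016) - 11669/4680 = 12628*(-1/4016) - 11669/4680 = -3157/1004 - 11669/4680 = -6622609/1174680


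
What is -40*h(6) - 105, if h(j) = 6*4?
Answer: -1065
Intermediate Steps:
h(j) = 24
-40*h(6) - 105 = -40*24 - 105 = -960 - 105 = -1065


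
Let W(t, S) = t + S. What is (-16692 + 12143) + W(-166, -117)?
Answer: -4832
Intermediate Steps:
W(t, S) = S + t
(-16692 + 12143) + W(-166, -117) = (-16692 + 12143) + (-117 - 166) = -4549 - 283 = -4832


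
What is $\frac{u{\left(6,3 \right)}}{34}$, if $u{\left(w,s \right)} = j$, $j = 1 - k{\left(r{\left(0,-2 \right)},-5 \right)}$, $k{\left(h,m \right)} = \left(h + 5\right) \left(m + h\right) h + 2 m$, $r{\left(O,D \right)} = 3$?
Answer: $\frac{59}{34} \approx 1.7353$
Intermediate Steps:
$k{\left(h,m \right)} = 2 m + h \left(5 + h\right) \left(h + m\right)$ ($k{\left(h,m \right)} = \left(5 + h\right) \left(h + m\right) h + 2 m = h \left(5 + h\right) \left(h + m\right) + 2 m = 2 m + h \left(5 + h\right) \left(h + m\right)$)
$j = 59$ ($j = 1 - \left(3^{3} + 2 \left(-5\right) + 5 \cdot 3^{2} - 5 \cdot 3^{2} + 5 \cdot 3 \left(-5\right)\right) = 1 - \left(27 - 10 + 5 \cdot 9 - 45 - 75\right) = 1 - \left(27 - 10 + 45 - 45 - 75\right) = 1 - -58 = 1 + 58 = 59$)
$u{\left(w,s \right)} = 59$
$\frac{u{\left(6,3 \right)}}{34} = \frac{59}{34}$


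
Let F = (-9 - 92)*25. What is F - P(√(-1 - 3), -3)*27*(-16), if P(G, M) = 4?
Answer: -797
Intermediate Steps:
F = -2525 (F = -101*25 = -2525)
F - P(√(-1 - 3), -3)*27*(-16) = -2525 - 4*27*(-16) = -2525 - 108*(-16) = -2525 - 1*(-1728) = -2525 + 1728 = -797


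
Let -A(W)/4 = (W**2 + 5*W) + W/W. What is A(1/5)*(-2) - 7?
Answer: 233/25 ≈ 9.3200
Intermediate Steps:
A(W) = -4 - 20*W - 4*W**2 (A(W) = -4*((W**2 + 5*W) + W/W) = -4*((W**2 + 5*W) + 1) = -4*(1 + W**2 + 5*W) = -4 - 20*W - 4*W**2)
A(1/5)*(-2) - 7 = (-4 - 20/5 - 4*(1/5)**2)*(-2) - 7 = (-4 - 20*1/5 - 4*(1/5)**2)*(-2) - 7 = (-4 - 4 - 4*1/25)*(-2) - 7 = (-4 - 4 - 4/25)*(-2) - 7 = -204/25*(-2) - 7 = 408/25 - 7 = 233/25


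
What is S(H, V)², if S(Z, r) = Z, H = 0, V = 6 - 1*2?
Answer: 0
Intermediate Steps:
V = 4 (V = 6 - 2 = 4)
S(H, V)² = 0² = 0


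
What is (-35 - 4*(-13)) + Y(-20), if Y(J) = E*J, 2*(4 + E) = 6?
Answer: 37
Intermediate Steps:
E = -1 (E = -4 + (1/2)*6 = -4 + 3 = -1)
Y(J) = -J
(-35 - 4*(-13)) + Y(-20) = (-35 - 4*(-13)) - 1*(-20) = (-35 + 52) + 20 = 17 + 20 = 37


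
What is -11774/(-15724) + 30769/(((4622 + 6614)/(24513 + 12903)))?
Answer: 2262804119395/22084358 ≈ 1.0246e+5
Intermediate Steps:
-11774/(-15724) + 30769/(((4622 + 6614)/(24513 + 12903))) = -11774*(-1/15724) + 30769/((11236/37416)) = 5887/7862 + 30769/((11236*(1/37416))) = 5887/7862 + 30769/(2809/9354) = 5887/7862 + 30769*(9354/2809) = 5887/7862 + 287813226/2809 = 2262804119395/22084358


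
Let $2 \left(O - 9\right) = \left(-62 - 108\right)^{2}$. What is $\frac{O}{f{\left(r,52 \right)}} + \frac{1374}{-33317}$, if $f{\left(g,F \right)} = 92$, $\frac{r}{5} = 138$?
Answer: $\frac{481604095}{3065164} \approx 157.12$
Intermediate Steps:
$r = 690$ ($r = 5 \cdot 138 = 690$)
$O = 14459$ ($O = 9 + \frac{\left(-62 - 108\right)^{2}}{2} = 9 + \frac{\left(-170\right)^{2}}{2} = 9 + \frac{1}{2} \cdot 28900 = 9 + 14450 = 14459$)
$\frac{O}{f{\left(r,52 \right)}} + \frac{1374}{-33317} = \frac{14459}{92} + \frac{1374}{-33317} = 14459 \cdot \frac{1}{92} + 1374 \left(- \frac{1}{33317}\right) = \frac{14459}{92} - \frac{1374}{33317} = \frac{481604095}{3065164}$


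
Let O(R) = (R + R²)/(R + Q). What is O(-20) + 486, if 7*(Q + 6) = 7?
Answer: 2354/5 ≈ 470.80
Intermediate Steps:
Q = -5 (Q = -6 + (⅐)*7 = -6 + 1 = -5)
O(R) = (R + R²)/(-5 + R) (O(R) = (R + R²)/(R - 5) = (R + R²)/(-5 + R))
O(-20) + 486 = -20*(1 - 20)/(-5 - 20) + 486 = -20*(-19)/(-25) + 486 = -20*(-1/25)*(-19) + 486 = -76/5 + 486 = 2354/5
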